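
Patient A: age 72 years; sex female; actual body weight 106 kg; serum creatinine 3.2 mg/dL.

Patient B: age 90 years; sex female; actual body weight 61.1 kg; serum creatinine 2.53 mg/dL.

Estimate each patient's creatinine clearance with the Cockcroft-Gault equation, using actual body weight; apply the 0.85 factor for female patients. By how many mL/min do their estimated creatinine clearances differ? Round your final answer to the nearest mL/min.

12 mL/min

Patient A: CrCl = (140 − 72) × 106 / (72 × 3.2) × 0.85 = 7208.0 / 230.40 × 0.85 ≈ 26.6 mL/min
Patient B: CrCl = (140 − 90) × 61.1 / (72 × 2.53) × 0.85 = 3055.0 / 182.16 × 0.85 ≈ 14.3 mL/min
|26.6 − 14.3| = 12.3 mL/min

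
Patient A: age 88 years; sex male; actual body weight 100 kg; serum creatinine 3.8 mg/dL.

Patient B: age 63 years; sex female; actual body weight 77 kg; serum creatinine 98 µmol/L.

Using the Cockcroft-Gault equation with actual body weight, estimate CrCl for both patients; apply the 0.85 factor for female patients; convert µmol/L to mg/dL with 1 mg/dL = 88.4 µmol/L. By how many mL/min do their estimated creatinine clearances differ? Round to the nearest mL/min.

Patient A: CrCl = (140 − 88) × 100 / (72 × 3.8) = 5200.0 / 273.60 ≈ 19.0 mL/min
Patient B: SCr = 98 / 88.4 = 1.109 mg/dL
Patient B: CrCl = (140 − 63) × 77 / (72 × 1.109) × 0.85 = 5929.0 / 79.85 × 0.85 ≈ 63.1 mL/min
|19.0 − 63.1| = 44.1 mL/min

44 mL/min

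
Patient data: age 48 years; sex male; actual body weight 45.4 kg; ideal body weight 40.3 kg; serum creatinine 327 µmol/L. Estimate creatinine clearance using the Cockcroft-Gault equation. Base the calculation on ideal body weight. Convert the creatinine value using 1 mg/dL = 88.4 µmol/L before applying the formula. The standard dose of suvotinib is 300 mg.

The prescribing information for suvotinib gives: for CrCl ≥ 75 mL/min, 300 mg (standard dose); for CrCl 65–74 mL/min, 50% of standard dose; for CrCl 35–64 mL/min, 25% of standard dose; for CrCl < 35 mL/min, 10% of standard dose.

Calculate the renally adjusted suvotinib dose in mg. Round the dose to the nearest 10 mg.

SCr = 327 / 88.4 = 3.699 mg/dL
CrCl = (140 − 48) × 40.3 / (72 × 3.699) = 3707.6 / 266.33 ≈ 13.9 mL/min
CrCl ≈ 14 mL/min → bracket < 35 mL/min.
10% of 300 mg = 30 mg

30 mg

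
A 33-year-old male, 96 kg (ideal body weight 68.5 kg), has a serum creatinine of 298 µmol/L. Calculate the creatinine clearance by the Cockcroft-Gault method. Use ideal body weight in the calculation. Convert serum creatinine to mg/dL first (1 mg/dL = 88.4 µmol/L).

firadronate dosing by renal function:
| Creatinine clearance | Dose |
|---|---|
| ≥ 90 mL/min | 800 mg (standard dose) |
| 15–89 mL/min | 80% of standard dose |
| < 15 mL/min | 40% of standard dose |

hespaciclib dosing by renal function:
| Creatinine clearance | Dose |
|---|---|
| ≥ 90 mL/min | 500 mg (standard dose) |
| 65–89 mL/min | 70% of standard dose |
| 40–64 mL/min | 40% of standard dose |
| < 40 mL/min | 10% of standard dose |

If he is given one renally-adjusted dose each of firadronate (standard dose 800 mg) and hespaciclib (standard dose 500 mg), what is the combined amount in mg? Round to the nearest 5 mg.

SCr = 298 / 88.4 = 3.371 mg/dL
CrCl = (140 − 33) × 68.5 / (72 × 3.371) = 7329.5 / 242.71 ≈ 30.2 mL/min
CrCl ≈ 30 mL/min.
firadronate: 15–89 mL/min → 80% of 800 mg = 640 mg.
hespaciclib: < 40 mL/min → 10% of 500 mg = 50 mg.
Total = 640 + 50 = 690 mg.

690 mg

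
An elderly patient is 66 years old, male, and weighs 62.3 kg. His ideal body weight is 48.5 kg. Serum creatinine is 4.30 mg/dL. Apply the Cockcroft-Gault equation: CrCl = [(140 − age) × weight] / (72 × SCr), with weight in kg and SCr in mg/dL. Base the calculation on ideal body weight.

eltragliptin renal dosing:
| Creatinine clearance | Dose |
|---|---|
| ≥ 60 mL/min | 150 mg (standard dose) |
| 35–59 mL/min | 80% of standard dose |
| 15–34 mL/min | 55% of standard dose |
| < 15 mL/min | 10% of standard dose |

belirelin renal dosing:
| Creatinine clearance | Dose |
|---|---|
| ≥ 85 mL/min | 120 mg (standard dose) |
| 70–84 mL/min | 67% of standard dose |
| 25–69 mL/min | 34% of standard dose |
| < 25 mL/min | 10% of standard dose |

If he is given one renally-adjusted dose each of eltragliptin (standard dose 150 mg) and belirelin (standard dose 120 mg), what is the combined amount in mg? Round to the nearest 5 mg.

25 mg

CrCl = (140 − 66) × 48.5 / (72 × 4.3) = 3589.0 / 309.60 ≈ 11.6 mL/min
CrCl ≈ 12 mL/min.
eltragliptin: < 15 mL/min → 10% of 150 mg = 15 mg.
belirelin: < 25 mL/min → 10% of 120 mg = 12 mg.
Total = 15 + 12 = 27 mg.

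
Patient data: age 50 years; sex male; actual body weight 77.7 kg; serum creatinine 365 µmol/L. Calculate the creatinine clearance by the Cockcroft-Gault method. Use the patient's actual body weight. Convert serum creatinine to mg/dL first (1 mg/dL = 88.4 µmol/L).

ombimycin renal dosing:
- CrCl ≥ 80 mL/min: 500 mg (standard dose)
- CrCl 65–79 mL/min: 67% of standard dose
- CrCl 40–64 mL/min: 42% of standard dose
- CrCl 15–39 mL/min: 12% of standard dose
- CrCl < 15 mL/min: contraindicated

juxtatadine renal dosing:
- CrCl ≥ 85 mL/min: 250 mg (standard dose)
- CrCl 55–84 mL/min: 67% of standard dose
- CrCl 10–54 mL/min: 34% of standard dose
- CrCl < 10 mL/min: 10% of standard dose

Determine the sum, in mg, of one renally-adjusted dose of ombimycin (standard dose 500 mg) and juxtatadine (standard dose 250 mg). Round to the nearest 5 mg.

SCr = 365 / 88.4 = 4.129 mg/dL
CrCl = (140 − 50) × 77.7 / (72 × 4.129) = 6993.0 / 297.29 ≈ 23.5 mL/min
CrCl ≈ 24 mL/min.
ombimycin: 15–39 mL/min → 12% of 500 mg = 60 mg.
juxtatadine: 10–54 mL/min → 34% of 250 mg = 85 mg.
Total = 60 + 85 = 145 mg.

145 mg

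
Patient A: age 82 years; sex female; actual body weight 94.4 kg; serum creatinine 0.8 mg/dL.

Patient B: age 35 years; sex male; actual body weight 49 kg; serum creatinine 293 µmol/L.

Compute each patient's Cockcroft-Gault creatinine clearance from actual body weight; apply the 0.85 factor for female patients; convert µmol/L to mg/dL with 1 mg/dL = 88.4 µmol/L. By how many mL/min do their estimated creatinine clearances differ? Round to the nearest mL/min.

59 mL/min

Patient A: CrCl = (140 − 82) × 94.4 / (72 × 0.8) × 0.85 = 5475.2 / 57.60 × 0.85 ≈ 80.8 mL/min
Patient B: SCr = 293 / 88.4 = 3.314 mg/dL
Patient B: CrCl = (140 − 35) × 49 / (72 × 3.314) = 5145.0 / 238.61 ≈ 21.6 mL/min
|80.8 − 21.6| = 59.2 mL/min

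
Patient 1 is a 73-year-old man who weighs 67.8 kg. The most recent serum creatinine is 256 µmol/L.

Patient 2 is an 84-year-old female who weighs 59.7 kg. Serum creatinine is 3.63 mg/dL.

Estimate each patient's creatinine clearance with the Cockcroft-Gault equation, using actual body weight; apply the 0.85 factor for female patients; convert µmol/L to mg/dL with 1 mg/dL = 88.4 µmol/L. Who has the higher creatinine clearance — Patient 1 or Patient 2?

Patient 1

Patient 1: SCr = 256 / 88.4 = 2.896 mg/dL
Patient 1: CrCl = (140 − 73) × 67.8 / (72 × 2.896) = 4542.6 / 208.51 ≈ 21.8 mL/min
Patient 2: CrCl = (140 − 84) × 59.7 / (72 × 3.63) × 0.85 = 3343.2 / 261.36 × 0.85 ≈ 10.9 mL/min
21.8 vs 10.9 mL/min → Patient 1 is higher.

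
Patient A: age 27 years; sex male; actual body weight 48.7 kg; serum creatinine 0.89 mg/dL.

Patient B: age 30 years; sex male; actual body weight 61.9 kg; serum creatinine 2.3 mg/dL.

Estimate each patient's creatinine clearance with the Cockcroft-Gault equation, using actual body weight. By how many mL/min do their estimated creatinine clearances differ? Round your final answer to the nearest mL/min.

45 mL/min

Patient A: CrCl = (140 − 27) × 48.7 / (72 × 0.89) = 5503.1 / 64.08 ≈ 85.9 mL/min
Patient B: CrCl = (140 − 30) × 61.9 / (72 × 2.3) = 6809.0 / 165.60 ≈ 41.1 mL/min
|85.9 − 41.1| = 44.8 mL/min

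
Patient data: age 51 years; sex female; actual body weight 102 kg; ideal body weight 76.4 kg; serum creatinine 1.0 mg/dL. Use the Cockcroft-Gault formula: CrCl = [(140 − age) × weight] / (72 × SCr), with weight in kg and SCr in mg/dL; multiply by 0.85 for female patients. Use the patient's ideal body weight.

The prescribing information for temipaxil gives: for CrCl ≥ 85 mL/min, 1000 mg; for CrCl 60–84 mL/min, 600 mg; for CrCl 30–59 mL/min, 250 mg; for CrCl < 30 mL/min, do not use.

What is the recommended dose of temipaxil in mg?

600 mg

CrCl = (140 − 51) × 76.4 / (72 × 1) × 0.85 = 6799.6 / 72.00 × 0.85 ≈ 80.3 mL/min
CrCl ≈ 80 mL/min → bracket 60–84 mL/min.
Dose for this bracket: 600 mg.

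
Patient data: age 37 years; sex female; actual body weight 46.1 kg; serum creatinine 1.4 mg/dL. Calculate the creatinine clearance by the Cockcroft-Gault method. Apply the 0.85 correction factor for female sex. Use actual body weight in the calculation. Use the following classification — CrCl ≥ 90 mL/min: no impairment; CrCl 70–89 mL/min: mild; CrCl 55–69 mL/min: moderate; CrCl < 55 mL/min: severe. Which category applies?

severe

CrCl = (140 − 37) × 46.1 / (72 × 1.4) × 0.85 = 4748.3 / 100.80 × 0.85 ≈ 40.0 mL/min
40 mL/min falls in the 'severe' range.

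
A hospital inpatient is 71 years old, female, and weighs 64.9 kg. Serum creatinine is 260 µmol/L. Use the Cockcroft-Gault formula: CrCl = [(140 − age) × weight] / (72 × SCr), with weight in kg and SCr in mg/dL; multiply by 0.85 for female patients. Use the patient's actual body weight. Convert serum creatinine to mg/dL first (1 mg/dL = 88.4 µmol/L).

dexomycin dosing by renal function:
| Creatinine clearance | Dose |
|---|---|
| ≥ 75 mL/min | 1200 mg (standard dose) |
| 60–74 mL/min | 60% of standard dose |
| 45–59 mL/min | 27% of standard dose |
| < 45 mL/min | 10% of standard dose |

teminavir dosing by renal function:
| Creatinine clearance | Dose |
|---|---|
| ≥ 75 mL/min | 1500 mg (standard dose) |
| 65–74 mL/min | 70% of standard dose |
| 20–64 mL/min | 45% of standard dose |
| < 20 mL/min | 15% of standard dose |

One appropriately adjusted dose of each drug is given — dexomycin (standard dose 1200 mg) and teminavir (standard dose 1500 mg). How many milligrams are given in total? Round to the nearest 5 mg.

345 mg

SCr = 260 / 88.4 = 2.941 mg/dL
CrCl = (140 − 71) × 64.9 / (72 × 2.941) × 0.85 = 4478.1 / 211.75 × 0.85 ≈ 18.0 mL/min
CrCl ≈ 18 mL/min.
dexomycin: < 45 mL/min → 10% of 1200 mg = 120 mg.
teminavir: < 20 mL/min → 15% of 1500 mg = 225 mg.
Total = 120 + 225 = 345 mg.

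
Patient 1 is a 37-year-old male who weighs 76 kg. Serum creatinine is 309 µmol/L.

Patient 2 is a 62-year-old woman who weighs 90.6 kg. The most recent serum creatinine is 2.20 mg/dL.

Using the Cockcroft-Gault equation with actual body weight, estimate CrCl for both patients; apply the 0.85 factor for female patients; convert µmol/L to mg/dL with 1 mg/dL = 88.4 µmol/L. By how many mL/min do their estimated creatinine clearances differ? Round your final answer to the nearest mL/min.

7 mL/min

Patient 1: SCr = 309 / 88.4 = 3.495 mg/dL
Patient 1: CrCl = (140 − 37) × 76 / (72 × 3.495) = 7828.0 / 251.64 ≈ 31.1 mL/min
Patient 2: CrCl = (140 − 62) × 90.6 / (72 × 2.2) × 0.85 = 7066.8 / 158.40 × 0.85 ≈ 37.9 mL/min
|31.1 − 37.9| = 6.8 mL/min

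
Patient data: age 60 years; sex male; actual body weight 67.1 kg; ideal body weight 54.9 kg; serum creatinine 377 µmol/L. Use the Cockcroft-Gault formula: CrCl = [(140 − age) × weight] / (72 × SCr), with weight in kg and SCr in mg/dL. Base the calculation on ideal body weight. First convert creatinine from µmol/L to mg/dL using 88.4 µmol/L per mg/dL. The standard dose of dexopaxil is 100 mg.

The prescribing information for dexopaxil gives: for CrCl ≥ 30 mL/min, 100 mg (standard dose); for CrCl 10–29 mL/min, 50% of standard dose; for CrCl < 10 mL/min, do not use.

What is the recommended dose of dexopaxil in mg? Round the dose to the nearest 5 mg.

SCr = 377 / 88.4 = 4.265 mg/dL
CrCl = (140 − 60) × 54.9 / (72 × 4.265) = 4392.0 / 307.08 ≈ 14.3 mL/min
CrCl ≈ 14 mL/min → bracket 10–29 mL/min.
50% of 100 mg = 50 mg

50 mg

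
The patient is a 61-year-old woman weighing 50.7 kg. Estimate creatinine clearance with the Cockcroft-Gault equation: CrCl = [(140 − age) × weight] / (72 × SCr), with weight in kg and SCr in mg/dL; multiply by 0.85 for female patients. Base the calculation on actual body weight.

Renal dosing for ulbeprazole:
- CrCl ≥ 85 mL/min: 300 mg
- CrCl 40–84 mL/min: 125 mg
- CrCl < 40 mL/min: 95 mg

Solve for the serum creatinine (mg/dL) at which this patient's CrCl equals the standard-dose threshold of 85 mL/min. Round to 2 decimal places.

0.56 mg/dL

Standard dose requires CrCl ≥ 85 mL/min.
Set (140 − 61) × 50.7 × 0.85 / (72 × SCr) = 85
SCr = (140 − 61) × 50.7 × 0.85 / (72 × 85) = 0.556 mg/dL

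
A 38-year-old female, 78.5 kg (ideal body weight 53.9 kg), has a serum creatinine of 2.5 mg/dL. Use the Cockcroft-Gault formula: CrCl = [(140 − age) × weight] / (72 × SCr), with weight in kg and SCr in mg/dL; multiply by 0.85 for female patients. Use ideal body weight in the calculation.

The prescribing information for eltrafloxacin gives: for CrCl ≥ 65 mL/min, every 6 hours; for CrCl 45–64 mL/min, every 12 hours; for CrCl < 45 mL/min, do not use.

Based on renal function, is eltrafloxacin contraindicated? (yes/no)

yes

CrCl = (140 − 38) × 53.9 / (72 × 2.5) × 0.85 = 5497.8 / 180.00 × 0.85 ≈ 26.0 mL/min
CrCl ≈ 26 mL/min, which is < 45 mL/min.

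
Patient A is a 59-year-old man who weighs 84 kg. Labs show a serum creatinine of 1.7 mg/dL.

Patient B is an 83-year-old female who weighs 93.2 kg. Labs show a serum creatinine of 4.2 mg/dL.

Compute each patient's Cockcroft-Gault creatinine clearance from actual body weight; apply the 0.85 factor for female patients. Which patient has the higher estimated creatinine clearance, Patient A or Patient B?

Patient A

Patient A: CrCl = (140 − 59) × 84 / (72 × 1.7) = 6804.0 / 122.40 ≈ 55.6 mL/min
Patient B: CrCl = (140 − 83) × 93.2 / (72 × 4.2) × 0.85 = 5312.4 / 302.40 × 0.85 ≈ 14.9 mL/min
55.6 vs 14.9 mL/min → Patient A is higher.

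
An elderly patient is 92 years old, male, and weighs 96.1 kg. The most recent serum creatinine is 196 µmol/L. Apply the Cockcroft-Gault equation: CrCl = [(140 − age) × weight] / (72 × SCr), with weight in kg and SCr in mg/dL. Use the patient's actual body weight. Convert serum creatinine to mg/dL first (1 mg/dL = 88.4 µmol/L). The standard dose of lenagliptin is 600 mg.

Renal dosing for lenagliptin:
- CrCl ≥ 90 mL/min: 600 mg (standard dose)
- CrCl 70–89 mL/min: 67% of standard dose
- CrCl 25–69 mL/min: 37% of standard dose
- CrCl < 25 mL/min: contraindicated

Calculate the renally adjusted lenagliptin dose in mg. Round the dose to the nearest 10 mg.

220 mg

SCr = 196 / 88.4 = 2.217 mg/dL
CrCl = (140 − 92) × 96.1 / (72 × 2.217) = 4612.8 / 159.62 ≈ 28.9 mL/min
CrCl ≈ 29 mL/min → bracket 25–69 mL/min.
37% of 600 mg = 222 mg → 220 mg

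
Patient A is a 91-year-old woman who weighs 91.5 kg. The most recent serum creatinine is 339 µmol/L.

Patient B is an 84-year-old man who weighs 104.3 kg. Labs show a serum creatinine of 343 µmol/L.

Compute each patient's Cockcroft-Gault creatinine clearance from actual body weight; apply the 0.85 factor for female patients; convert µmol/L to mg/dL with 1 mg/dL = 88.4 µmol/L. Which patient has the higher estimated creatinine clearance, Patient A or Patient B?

Patient B

Patient A: SCr = 339 / 88.4 = 3.835 mg/dL
Patient A: CrCl = (140 − 91) × 91.5 / (72 × 3.835) × 0.85 = 4483.5 / 276.12 × 0.85 ≈ 13.8 mL/min
Patient B: SCr = 343 / 88.4 = 3.88 mg/dL
Patient B: CrCl = (140 − 84) × 104.3 / (72 × 3.88) = 5840.8 / 279.36 ≈ 20.9 mL/min
13.8 vs 20.9 mL/min → Patient B is higher.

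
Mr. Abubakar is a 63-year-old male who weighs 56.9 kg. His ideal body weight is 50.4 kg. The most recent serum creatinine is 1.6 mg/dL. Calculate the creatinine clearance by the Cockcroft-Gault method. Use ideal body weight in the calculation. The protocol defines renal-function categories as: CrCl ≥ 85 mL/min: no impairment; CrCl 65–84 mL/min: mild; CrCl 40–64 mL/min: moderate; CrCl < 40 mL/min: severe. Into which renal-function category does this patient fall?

CrCl = (140 − 63) × 50.4 / (72 × 1.6) = 3880.8 / 115.20 ≈ 33.7 mL/min
34 mL/min falls in the 'severe' range.

severe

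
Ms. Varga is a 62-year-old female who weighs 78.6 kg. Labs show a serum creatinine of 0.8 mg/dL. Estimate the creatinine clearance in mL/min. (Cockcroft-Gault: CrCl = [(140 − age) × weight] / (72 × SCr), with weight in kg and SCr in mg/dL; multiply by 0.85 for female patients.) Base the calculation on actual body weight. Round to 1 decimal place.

CrCl = (140 − 62) × 78.6 / (72 × 0.8) × 0.85 = 6130.8 / 57.60 × 0.85 ≈ 90.5 mL/min

90.5 mL/min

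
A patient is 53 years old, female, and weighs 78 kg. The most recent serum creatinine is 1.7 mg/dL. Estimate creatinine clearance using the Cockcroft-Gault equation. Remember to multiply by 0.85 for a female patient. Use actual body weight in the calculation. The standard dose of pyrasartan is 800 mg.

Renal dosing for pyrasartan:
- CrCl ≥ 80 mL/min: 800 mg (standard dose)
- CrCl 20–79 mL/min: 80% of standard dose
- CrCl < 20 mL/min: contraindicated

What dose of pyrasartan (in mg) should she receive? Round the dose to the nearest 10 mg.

640 mg

CrCl = (140 − 53) × 78 / (72 × 1.7) × 0.85 = 6786.0 / 122.40 × 0.85 ≈ 47.1 mL/min
CrCl ≈ 47 mL/min → bracket 20–79 mL/min.
80% of 800 mg = 640 mg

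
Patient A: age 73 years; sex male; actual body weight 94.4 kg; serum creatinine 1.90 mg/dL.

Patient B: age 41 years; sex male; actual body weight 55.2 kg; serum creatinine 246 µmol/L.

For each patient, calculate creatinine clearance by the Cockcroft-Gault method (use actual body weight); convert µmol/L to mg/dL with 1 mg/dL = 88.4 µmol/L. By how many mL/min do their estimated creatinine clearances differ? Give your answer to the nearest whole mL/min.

Patient A: CrCl = (140 − 73) × 94.4 / (72 × 1.9) = 6324.8 / 136.80 ≈ 46.2 mL/min
Patient B: SCr = 246 / 88.4 = 2.783 mg/dL
Patient B: CrCl = (140 − 41) × 55.2 / (72 × 2.783) = 5464.8 / 200.38 ≈ 27.3 mL/min
|46.2 − 27.3| = 18.9 mL/min

19 mL/min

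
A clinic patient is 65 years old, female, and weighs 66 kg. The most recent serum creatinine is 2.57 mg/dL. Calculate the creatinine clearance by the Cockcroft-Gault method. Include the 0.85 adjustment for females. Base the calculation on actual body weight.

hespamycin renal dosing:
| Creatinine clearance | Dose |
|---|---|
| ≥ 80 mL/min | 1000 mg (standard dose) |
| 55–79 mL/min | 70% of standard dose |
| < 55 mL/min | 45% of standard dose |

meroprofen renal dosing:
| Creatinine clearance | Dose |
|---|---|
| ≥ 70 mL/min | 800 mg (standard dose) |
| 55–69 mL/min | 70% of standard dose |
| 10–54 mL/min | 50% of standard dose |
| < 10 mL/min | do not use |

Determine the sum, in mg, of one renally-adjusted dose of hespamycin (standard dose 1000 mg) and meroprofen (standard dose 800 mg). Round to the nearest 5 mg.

CrCl = (140 − 65) × 66 / (72 × 2.57) × 0.85 = 4950.0 / 185.04 × 0.85 ≈ 22.7 mL/min
CrCl ≈ 23 mL/min.
hespamycin: < 55 mL/min → 45% of 1000 mg = 450 mg.
meroprofen: 10–54 mL/min → 50% of 800 mg = 400 mg.
Total = 450 + 400 = 850 mg.

850 mg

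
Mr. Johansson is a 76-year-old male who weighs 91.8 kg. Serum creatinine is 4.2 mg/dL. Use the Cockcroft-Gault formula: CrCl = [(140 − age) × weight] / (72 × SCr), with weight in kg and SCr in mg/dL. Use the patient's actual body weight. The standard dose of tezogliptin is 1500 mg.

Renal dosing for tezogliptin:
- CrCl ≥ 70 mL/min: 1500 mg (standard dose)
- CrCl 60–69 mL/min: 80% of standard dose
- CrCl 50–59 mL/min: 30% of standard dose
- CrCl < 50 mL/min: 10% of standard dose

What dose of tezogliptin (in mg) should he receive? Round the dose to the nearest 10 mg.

150 mg

CrCl = (140 − 76) × 91.8 / (72 × 4.2) = 5875.2 / 302.40 ≈ 19.4 mL/min
CrCl ≈ 19 mL/min → bracket < 50 mL/min.
10% of 1500 mg = 150 mg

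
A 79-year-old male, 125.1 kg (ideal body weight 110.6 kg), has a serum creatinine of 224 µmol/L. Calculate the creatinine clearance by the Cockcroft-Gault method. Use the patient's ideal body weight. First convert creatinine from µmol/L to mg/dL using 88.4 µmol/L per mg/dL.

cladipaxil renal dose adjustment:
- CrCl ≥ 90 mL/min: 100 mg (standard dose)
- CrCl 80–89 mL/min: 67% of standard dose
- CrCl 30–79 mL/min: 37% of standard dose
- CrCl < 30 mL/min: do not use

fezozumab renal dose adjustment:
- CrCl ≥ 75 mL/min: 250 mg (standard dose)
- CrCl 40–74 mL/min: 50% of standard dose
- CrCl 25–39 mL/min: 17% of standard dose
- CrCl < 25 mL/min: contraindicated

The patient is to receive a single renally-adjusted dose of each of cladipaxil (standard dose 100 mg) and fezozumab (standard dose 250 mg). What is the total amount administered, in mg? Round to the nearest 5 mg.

SCr = 224 / 88.4 = 2.534 mg/dL
CrCl = (140 − 79) × 110.6 / (72 × 2.534) = 6746.6 / 182.45 ≈ 37.0 mL/min
CrCl ≈ 37 mL/min.
cladipaxil: 30–79 mL/min → 37% of 100 mg = 37 mg.
fezozumab: 25–39 mL/min → 17% of 250 mg = 42.5 mg.
Total = 37 + 42.5 = 79.5 mg.

80 mg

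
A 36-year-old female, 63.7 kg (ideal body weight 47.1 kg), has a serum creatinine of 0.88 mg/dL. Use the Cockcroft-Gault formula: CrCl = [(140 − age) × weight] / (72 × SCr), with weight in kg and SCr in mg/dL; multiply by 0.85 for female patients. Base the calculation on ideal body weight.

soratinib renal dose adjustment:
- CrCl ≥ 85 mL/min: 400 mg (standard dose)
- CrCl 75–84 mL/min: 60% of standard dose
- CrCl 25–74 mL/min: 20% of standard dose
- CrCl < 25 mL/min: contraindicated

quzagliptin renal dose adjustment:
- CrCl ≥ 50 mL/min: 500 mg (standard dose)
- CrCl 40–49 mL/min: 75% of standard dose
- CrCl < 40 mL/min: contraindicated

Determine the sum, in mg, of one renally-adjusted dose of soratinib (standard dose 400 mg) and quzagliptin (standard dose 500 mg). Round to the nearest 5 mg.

580 mg

CrCl = (140 − 36) × 47.1 / (72 × 0.88) × 0.85 = 4898.4 / 63.36 × 0.85 ≈ 65.7 mL/min
CrCl ≈ 66 mL/min.
soratinib: 25–74 mL/min → 20% of 400 mg = 80 mg.
quzagliptin: ≥ 50 mL/min → 100% of 500 mg = 500 mg.
Total = 80 + 500 = 580 mg.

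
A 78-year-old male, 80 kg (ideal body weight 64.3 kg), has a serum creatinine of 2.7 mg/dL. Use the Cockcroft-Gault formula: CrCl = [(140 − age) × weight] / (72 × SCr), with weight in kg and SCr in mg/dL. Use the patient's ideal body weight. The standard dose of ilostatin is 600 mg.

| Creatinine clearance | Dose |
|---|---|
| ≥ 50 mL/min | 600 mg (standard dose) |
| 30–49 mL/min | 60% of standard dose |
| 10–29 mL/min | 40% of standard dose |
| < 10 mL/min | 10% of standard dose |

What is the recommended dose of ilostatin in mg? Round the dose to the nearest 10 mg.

240 mg

CrCl = (140 − 78) × 64.3 / (72 × 2.7) = 3986.6 / 194.40 ≈ 20.5 mL/min
CrCl ≈ 21 mL/min → bracket 10–29 mL/min.
40% of 600 mg = 240 mg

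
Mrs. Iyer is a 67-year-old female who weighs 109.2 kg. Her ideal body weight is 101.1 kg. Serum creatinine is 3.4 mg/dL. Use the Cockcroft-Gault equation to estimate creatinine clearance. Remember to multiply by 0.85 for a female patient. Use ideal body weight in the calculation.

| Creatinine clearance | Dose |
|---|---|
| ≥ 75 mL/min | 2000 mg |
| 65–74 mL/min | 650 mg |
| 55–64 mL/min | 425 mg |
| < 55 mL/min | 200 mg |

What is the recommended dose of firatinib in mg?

200 mg

CrCl = (140 − 67) × 101.1 / (72 × 3.4) × 0.85 = 7380.3 / 244.80 × 0.85 ≈ 25.6 mL/min
CrCl ≈ 26 mL/min → bracket < 55 mL/min.
Dose for this bracket: 200 mg.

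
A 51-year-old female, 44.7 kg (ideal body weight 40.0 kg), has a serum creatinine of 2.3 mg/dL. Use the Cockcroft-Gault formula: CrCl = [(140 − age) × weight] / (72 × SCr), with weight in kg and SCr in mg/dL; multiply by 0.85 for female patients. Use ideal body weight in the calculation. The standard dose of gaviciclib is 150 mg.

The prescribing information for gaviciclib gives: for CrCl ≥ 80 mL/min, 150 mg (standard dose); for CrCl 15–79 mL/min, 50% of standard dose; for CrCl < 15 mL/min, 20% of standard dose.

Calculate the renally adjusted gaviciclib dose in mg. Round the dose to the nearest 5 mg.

75 mg

CrCl = (140 − 51) × 40 / (72 × 2.3) × 0.85 = 3560.0 / 165.60 × 0.85 ≈ 18.3 mL/min
CrCl ≈ 18 mL/min → bracket 15–79 mL/min.
50% of 150 mg = 75 mg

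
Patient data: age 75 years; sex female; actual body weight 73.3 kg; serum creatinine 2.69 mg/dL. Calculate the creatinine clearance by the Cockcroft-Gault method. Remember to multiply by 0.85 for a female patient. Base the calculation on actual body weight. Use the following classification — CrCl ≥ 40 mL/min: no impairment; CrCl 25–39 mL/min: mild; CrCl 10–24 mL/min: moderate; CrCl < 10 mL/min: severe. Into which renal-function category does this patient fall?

moderate

CrCl = (140 − 75) × 73.3 / (72 × 2.69) × 0.85 = 4764.5 / 193.68 × 0.85 ≈ 20.9 mL/min
21 mL/min falls in the 'moderate' range.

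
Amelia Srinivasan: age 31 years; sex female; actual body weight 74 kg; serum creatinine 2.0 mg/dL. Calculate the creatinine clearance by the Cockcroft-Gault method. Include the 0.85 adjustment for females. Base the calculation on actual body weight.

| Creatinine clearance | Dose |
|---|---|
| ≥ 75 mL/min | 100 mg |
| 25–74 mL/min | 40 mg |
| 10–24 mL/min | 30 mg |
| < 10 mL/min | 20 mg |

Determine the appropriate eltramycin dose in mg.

40 mg

CrCl = (140 − 31) × 74 / (72 × 2) × 0.85 = 8066.0 / 144.00 × 0.85 ≈ 47.6 mL/min
CrCl ≈ 48 mL/min → bracket 25–74 mL/min.
Dose for this bracket: 40 mg.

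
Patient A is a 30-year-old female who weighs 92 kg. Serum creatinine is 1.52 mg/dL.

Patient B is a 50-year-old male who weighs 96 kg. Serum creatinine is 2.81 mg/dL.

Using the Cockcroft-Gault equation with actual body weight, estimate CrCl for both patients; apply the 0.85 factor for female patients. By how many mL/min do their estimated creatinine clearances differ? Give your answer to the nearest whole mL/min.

36 mL/min

Patient A: CrCl = (140 − 30) × 92 / (72 × 1.52) × 0.85 = 10120.0 / 109.44 × 0.85 ≈ 78.6 mL/min
Patient B: CrCl = (140 − 50) × 96 / (72 × 2.81) = 8640.0 / 202.32 ≈ 42.7 mL/min
|78.6 − 42.7| = 35.9 mL/min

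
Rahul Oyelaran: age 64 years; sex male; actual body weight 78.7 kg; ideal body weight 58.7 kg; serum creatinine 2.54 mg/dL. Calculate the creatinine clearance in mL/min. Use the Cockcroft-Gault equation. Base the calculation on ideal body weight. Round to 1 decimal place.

24.4 mL/min

CrCl = (140 − 64) × 58.7 / (72 × 2.54) = 4461.2 / 182.88 ≈ 24.4 mL/min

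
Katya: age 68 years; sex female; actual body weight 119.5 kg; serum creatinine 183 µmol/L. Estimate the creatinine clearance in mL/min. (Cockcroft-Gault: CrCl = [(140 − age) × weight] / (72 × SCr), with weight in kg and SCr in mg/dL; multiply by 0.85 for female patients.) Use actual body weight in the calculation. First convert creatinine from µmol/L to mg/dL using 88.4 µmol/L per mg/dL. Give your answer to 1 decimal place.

49.1 mL/min

SCr = 183 / 88.4 = 2.07 mg/dL
CrCl = (140 − 68) × 119.5 / (72 × 2.07) × 0.85 = 8604.0 / 149.04 × 0.85 ≈ 49.1 mL/min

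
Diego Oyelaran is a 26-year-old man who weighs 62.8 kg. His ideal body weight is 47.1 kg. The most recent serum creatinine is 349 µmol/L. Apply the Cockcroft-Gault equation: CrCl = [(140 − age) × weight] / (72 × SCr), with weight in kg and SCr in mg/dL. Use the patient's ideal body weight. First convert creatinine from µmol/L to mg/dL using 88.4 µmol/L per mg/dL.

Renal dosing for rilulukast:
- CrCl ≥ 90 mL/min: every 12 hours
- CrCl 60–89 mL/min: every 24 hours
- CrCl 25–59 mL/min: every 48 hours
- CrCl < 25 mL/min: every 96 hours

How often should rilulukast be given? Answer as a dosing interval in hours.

every 96 hours

SCr = 349 / 88.4 = 3.948 mg/dL
CrCl = (140 − 26) × 47.1 / (72 × 3.948) = 5369.4 / 284.26 ≈ 18.9 mL/min
CrCl ≈ 19 mL/min → bracket < 25 mL/min → every 96 hours.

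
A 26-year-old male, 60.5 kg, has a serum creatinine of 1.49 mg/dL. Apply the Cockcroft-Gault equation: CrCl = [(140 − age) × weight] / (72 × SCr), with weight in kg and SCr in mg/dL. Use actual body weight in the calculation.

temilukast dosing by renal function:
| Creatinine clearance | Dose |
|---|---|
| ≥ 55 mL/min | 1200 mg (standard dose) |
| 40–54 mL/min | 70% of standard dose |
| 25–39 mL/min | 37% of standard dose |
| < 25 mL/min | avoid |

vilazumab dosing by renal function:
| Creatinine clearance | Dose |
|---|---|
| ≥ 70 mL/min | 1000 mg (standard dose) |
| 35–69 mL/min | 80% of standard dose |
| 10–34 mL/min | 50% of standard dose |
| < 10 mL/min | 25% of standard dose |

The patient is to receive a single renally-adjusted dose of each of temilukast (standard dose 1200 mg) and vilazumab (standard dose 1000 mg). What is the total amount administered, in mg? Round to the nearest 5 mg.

CrCl = (140 − 26) × 60.5 / (72 × 1.49) = 6897.0 / 107.28 ≈ 64.3 mL/min
CrCl ≈ 64 mL/min.
temilukast: ≥ 55 mL/min → 100% of 1200 mg = 1200 mg.
vilazumab: 35–69 mL/min → 80% of 1000 mg = 800 mg.
Total = 1200 + 800 = 2000 mg.

2000 mg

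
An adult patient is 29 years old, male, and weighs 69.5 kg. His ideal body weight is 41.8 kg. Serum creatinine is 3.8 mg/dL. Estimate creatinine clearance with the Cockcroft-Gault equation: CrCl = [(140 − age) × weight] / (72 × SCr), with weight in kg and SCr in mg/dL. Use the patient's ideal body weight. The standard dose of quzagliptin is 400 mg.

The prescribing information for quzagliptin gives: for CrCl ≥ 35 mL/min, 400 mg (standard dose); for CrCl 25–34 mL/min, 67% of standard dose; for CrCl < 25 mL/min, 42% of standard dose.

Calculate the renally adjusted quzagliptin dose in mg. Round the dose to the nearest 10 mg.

CrCl = (140 − 29) × 41.8 / (72 × 3.8) = 4639.8 / 273.60 ≈ 17.0 mL/min
CrCl ≈ 17 mL/min → bracket < 25 mL/min.
42% of 400 mg = 168 mg → 170 mg

170 mg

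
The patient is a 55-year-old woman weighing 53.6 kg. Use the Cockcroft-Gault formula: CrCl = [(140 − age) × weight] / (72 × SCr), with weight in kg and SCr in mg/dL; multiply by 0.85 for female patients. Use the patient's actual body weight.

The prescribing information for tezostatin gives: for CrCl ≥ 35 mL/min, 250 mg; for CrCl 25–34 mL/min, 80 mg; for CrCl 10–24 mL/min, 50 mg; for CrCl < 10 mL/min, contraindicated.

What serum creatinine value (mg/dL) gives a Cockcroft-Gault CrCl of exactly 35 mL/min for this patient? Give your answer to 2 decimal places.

Standard dose requires CrCl ≥ 35 mL/min.
Set (140 − 55) × 53.6 × 0.85 / (72 × SCr) = 35
SCr = (140 − 55) × 53.6 × 0.85 / (72 × 35) = 1.537 mg/dL

1.54 mg/dL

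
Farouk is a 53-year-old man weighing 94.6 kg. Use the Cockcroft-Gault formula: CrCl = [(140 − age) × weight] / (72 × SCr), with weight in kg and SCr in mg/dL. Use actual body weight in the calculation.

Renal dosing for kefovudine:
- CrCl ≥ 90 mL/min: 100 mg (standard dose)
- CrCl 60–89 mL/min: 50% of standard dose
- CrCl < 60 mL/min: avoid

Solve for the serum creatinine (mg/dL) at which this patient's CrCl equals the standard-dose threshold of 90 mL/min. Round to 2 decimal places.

Standard dose requires CrCl ≥ 90 mL/min.
Set (140 − 53) × 94.6 / (72 × SCr) = 90
SCr = (140 − 53) × 94.6 / (72 × 90) = 1.270 mg/dL

1.27 mg/dL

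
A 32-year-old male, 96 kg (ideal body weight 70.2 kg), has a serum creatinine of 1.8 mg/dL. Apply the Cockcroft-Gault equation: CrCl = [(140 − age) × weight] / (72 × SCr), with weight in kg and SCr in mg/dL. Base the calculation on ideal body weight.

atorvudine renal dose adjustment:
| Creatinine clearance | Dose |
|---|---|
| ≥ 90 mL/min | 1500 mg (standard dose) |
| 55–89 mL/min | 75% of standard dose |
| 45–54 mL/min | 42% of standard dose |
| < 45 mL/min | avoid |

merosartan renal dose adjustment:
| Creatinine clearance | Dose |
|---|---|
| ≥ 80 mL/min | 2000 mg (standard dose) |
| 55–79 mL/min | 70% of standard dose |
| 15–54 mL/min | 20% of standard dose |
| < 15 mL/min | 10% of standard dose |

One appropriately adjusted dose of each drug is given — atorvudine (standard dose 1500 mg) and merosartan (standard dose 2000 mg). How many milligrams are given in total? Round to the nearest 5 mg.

2525 mg

CrCl = (140 − 32) × 70.2 / (72 × 1.8) = 7581.6 / 129.60 ≈ 58.5 mL/min
CrCl ≈ 59 mL/min.
atorvudine: 55–89 mL/min → 75% of 1500 mg = 1125 mg.
merosartan: 55–79 mL/min → 70% of 2000 mg = 1400 mg.
Total = 1125 + 1400 = 2525 mg.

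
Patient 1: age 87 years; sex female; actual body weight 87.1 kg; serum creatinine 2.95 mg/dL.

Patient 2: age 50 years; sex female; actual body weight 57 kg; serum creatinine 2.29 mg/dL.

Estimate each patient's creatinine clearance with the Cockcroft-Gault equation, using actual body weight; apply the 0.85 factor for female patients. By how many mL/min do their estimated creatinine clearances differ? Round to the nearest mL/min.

8 mL/min

Patient 1: CrCl = (140 − 87) × 87.1 / (72 × 2.95) × 0.85 = 4616.3 / 212.40 × 0.85 ≈ 18.5 mL/min
Patient 2: CrCl = (140 − 50) × 57 / (72 × 2.29) × 0.85 = 5130.0 / 164.88 × 0.85 ≈ 26.4 mL/min
|18.5 − 26.4| = 7.9 mL/min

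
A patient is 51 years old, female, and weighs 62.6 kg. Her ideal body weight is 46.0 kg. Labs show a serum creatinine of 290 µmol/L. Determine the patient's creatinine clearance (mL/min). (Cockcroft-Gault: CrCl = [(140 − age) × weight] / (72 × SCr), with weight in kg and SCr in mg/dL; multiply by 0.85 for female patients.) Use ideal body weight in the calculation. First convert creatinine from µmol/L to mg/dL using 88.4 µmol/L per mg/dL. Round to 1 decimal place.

SCr = 290 / 88.4 = 3.281 mg/dL
CrCl = (140 − 51) × 46 / (72 × 3.281) × 0.85 = 4094.0 / 236.23 × 0.85 ≈ 14.7 mL/min

14.7 mL/min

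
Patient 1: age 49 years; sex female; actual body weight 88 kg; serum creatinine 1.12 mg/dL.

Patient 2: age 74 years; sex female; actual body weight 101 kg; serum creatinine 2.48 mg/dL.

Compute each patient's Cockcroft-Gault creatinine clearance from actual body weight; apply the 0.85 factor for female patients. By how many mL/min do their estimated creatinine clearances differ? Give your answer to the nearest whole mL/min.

Patient 1: CrCl = (140 − 49) × 88 / (72 × 1.12) × 0.85 = 8008.0 / 80.64 × 0.85 ≈ 84.4 mL/min
Patient 2: CrCl = (140 − 74) × 101 / (72 × 2.48) × 0.85 = 6666.0 / 178.56 × 0.85 ≈ 31.7 mL/min
|84.4 − 31.7| = 52.7 mL/min

53 mL/min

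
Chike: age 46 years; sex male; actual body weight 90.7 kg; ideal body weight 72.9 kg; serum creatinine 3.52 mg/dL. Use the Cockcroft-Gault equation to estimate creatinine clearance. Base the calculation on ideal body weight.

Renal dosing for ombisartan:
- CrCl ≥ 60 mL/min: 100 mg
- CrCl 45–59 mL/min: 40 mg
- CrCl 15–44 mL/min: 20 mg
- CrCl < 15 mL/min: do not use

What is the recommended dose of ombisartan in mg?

CrCl = (140 − 46) × 72.9 / (72 × 3.52) = 6852.6 / 253.44 ≈ 27.0 mL/min
CrCl ≈ 27 mL/min → bracket 15–44 mL/min.
Dose for this bracket: 20 mg.

20 mg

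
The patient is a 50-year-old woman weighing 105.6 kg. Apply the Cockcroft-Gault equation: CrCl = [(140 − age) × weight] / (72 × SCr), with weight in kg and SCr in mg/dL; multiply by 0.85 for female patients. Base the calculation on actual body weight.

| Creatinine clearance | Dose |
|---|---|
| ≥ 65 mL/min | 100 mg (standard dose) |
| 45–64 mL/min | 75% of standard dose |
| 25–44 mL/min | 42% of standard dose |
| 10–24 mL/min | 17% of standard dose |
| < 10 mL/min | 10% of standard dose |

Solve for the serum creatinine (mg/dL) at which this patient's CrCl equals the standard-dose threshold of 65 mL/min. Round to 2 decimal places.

1.73 mg/dL

Standard dose requires CrCl ≥ 65 mL/min.
Set (140 − 50) × 105.6 × 0.85 / (72 × SCr) = 65
SCr = (140 − 50) × 105.6 × 0.85 / (72 × 65) = 1.726 mg/dL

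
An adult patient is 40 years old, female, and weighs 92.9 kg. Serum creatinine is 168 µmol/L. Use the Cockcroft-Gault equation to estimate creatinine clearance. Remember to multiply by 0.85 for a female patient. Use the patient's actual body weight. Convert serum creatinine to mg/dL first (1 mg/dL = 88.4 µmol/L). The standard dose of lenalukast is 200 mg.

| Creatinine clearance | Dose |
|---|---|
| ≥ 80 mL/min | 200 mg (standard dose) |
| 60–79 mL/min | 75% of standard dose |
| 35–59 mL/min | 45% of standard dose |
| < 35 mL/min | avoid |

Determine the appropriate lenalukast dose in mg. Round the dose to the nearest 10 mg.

90 mg

SCr = 168 / 88.4 = 1.9 mg/dL
CrCl = (140 − 40) × 92.9 / (72 × 1.9) × 0.85 = 9290.0 / 136.80 × 0.85 ≈ 57.7 mL/min
CrCl ≈ 58 mL/min → bracket 35–59 mL/min.
45% of 200 mg = 90 mg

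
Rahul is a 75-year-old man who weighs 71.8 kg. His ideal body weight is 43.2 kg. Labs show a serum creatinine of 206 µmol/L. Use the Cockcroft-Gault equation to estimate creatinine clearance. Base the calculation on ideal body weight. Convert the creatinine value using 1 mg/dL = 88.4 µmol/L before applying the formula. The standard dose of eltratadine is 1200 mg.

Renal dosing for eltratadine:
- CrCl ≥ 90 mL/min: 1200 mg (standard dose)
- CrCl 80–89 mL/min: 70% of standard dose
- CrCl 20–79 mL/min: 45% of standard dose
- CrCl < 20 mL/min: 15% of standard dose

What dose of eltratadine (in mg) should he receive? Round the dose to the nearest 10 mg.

180 mg

SCr = 206 / 88.4 = 2.33 mg/dL
CrCl = (140 − 75) × 43.2 / (72 × 2.33) = 2808.0 / 167.76 ≈ 16.7 mL/min
CrCl ≈ 17 mL/min → bracket < 20 mL/min.
15% of 1200 mg = 180 mg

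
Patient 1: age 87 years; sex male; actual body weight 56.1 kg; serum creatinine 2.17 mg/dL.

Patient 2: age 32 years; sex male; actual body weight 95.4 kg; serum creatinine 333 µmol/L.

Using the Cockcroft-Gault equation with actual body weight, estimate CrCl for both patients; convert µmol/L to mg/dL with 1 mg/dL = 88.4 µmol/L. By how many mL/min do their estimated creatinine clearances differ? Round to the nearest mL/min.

19 mL/min

Patient 1: CrCl = (140 − 87) × 56.1 / (72 × 2.17) = 2973.3 / 156.24 ≈ 19.0 mL/min
Patient 2: SCr = 333 / 88.4 = 3.767 mg/dL
Patient 2: CrCl = (140 − 32) × 95.4 / (72 × 3.767) = 10303.2 / 271.22 ≈ 38.0 mL/min
|19.0 − 38.0| = 19.0 mL/min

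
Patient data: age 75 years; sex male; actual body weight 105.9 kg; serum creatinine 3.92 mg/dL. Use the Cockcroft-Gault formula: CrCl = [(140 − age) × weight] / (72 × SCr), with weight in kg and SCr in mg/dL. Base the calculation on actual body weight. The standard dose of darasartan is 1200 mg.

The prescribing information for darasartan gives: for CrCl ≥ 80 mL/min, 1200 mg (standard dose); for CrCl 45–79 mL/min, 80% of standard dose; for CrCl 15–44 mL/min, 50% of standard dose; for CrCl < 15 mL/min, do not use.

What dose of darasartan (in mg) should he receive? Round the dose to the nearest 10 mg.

CrCl = (140 − 75) × 105.9 / (72 × 3.92) = 6883.5 / 282.24 ≈ 24.4 mL/min
CrCl ≈ 24 mL/min → bracket 15–44 mL/min.
50% of 1200 mg = 600 mg

600 mg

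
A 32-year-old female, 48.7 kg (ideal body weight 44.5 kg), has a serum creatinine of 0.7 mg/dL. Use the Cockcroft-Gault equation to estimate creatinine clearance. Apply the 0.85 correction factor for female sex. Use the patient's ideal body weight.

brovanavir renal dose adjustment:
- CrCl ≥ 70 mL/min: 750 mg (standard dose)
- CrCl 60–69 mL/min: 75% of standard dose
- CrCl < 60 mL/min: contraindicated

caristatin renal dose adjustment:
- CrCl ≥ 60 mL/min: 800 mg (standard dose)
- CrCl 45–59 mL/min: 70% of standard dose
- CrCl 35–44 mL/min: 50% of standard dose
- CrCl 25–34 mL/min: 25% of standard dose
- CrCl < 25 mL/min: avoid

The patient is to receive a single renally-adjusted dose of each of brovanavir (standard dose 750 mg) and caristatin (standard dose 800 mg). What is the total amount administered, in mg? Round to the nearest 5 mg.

1550 mg

CrCl = (140 − 32) × 44.5 / (72 × 0.7) × 0.85 = 4806.0 / 50.40 × 0.85 ≈ 81.1 mL/min
CrCl ≈ 81 mL/min.
brovanavir: ≥ 70 mL/min → 100% of 750 mg = 750 mg.
caristatin: ≥ 60 mL/min → 100% of 800 mg = 800 mg.
Total = 750 + 800 = 1550 mg.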